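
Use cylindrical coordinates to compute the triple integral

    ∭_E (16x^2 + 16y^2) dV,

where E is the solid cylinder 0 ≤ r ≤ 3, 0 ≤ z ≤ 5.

In cylindrical coordinates, x = r cos(θ), y = r sin(θ), z = z, and dV = r dr dθ dz.

The integrand becomes 16r^2, so

    ∭_E (16x^2 + 16y^2) dV = ∫_{0}^{2π} ∫_{0}^{3} ∫_{0}^{5} (16r^2) · r dz dr dθ.

Inner (z): 80r^3.
Middle (r from 0 to 3): 1620.
Outer (θ): 3240π.

Therefore the triple integral equals 3240π.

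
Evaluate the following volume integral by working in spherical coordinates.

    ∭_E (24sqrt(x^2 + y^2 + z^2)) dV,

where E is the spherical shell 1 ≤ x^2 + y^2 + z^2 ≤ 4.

In spherical coordinates, x = ρ sin(φ) cos(θ), y = ρ sin(φ) sin(θ), z = ρ cos(φ), and dV = ρ^2 sin(φ) dρ dφ dθ.

The integrand becomes 24ρ, so

    ∭_E (24sqrt(x^2 + y^2 + z^2)) dV = ∫_{0}^{2π} ∫_{0}^{π} ∫_{1}^{2} (24ρ) · ρ^2 sin(φ) dρ dφ dθ.

Inner (ρ): 90sin(φ).
Middle (φ): 180.
Outer (θ): 360π.

Therefore the triple integral equals 360π.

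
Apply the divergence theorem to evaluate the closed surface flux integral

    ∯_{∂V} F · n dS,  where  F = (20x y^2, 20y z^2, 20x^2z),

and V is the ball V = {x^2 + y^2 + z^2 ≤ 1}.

By the divergence theorem,

    ∯_{∂V} F · n dS = ∭_V (∇ · F) dV.

Compute the divergence:
    ∇ · F = ∂F_x/∂x + ∂F_y/∂y + ∂F_z/∂z = 20y^2 + 20z^2 + 20x^2 = 20x^2 + 20y^2 + 20z^2.

In spherical coordinates, x = ρ sin(φ) cos(θ), y = ρ sin(φ) sin(θ), z = ρ cos(φ), dV = ρ^2 sin(φ) dρ dφ dθ, with 0 ≤ ρ ≤ 1, 0 ≤ φ ≤ π, 0 ≤ θ ≤ 2π.

The integrand, after substitution and multiplying by the volume element, becomes (20ρ^2) · ρ^2 sin(φ), so

    ∭_V (∇·F) dV = ∫_0^{2π} ∫_0^{π} ∫_0^{1} (20ρ^2) · ρ^2 sin(φ) dρ dφ dθ.

Inner (ρ from 0 to 1): 4sin(φ).
Middle (φ from 0 to π): 8.
Outer (θ from 0 to 2π): 16π.

Therefore ∯_{∂V} F · n dS = 16π.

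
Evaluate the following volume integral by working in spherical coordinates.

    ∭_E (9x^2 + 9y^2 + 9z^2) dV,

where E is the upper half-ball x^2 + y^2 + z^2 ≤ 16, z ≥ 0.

In spherical coordinates, x = ρ sin(φ) cos(θ), y = ρ sin(φ) sin(θ), z = ρ cos(φ), and dV = ρ^2 sin(φ) dρ dφ dθ.

The integrand becomes 9ρ^2, so

    ∭_E (9x^2 + 9y^2 + 9z^2) dV = ∫_{0}^{2π} ∫_{0}^{π/2} ∫_{0}^{4} (9ρ^2) · ρ^2 sin(φ) dρ dφ dθ.

Inner (ρ): 9216sin(φ)/5.
Middle (φ): 9216/5.
Outer (θ): 18432π/5.

Therefore the triple integral equals 18432π/5.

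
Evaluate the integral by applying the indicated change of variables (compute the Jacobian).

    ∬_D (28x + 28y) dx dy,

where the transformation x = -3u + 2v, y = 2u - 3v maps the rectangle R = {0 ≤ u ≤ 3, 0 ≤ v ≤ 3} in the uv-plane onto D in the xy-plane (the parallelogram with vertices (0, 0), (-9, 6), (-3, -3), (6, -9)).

Compute the Jacobian determinant of (x, y) with respect to (u, v):

    ∂(x,y)/∂(u,v) = | -3  2 | = (-3)(-3) - (2)(2) = 5.
                   | 2  -3 |

Its absolute value is |J| = 5 (the area scaling factor).

Substituting x = -3u + 2v, y = 2u - 3v into the integrand,

    28x + 28y → -28u - 28v,

so the integral becomes

    ∬_R (-28u - 28v) · |J| du dv = ∫_0^3 ∫_0^3 (-140u - 140v) dv du.

Inner (v): -420u - 630.
Outer (u): -3780.

Therefore ∬_D (28x + 28y) dx dy = -3780.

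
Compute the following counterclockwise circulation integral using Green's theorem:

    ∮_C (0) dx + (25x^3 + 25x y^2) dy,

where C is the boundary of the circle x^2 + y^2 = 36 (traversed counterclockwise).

Green's theorem converts the closed line integral into a double integral over the enclosed region D:

    ∮_C P dx + Q dy = ∬_D (∂Q/∂x - ∂P/∂y) dA.

Here P = 0, Q = 25x^3 + 25x y^2, so

    ∂Q/∂x = 75x^2 + 25y^2,    ∂P/∂y = 0,
    ∂Q/∂x - ∂P/∂y = 75x^2 + 25y^2.

D is the region x^2 + y^2 ≤ 36. Evaluating the double integral:

In polar coordinates (x = r cos θ, y = r sin θ, dA = r dr dθ) the integrand becomes 25r^2(cos(2θ) + 2), so

    ∬_D (75x^2 + 25y^2) dA = ∫_0^{2π} ∫_0^{6} (25r^2(cos(2θ) + 2)) · r dr dθ.

Inner (r from 0 to 6): 8100cos(2θ) + 16200.
Outer (θ from 0 to 2π): 32400π.

Therefore ∮_C P dx + Q dy = 32400π.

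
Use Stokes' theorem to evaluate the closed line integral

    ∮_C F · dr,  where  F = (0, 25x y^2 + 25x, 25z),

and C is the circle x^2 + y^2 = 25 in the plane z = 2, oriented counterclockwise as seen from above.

Let S be the flat disk x^2 + y^2 ≤ 25 in the plane z = 2, with upward unit normal n̂ = ẑ. By Stokes' theorem,

    ∮_C F · dr = ∬_S (∇ × F) · n̂ dS = ∬_D (curl F)_z dA,

where D is the disk x^2 + y^2 ≤ 25.

Compute the curl of F = (0, 25x y^2 + 25x, 25z):
    (∇ × F)_x = ∂F_z/∂y - ∂F_y/∂z = 0,
    (∇ × F)_y = ∂F_x/∂z - ∂F_z/∂x = 0,
    (∇ × F)_z = ∂F_y/∂x - ∂F_x/∂y = 25y^2 + 25.

On z = 2, (curl F)_z = 25y^2 + 25.

Convert to polar (x = r cos θ, y = r sin θ, dA = r dr dθ); the integrand becomes 25r^2sin(θ)^2 + 25, so

    ∬_D (curl F)_z dA = ∫_0^{2π} ∫_0^{5} (25r^2sin(θ)^2 + 25) · r dr dθ.

Inner (r from 0 to 5): 15625sin(θ)^2/4 + 625/2.
Outer (θ from 0 to 2π): 18125π/4.

Therefore ∮_C F · dr = 18125π/4.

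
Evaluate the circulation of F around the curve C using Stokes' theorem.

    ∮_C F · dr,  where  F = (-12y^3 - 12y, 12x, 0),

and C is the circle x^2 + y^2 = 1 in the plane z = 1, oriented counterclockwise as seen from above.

Let S be the flat disk x^2 + y^2 ≤ 1 in the plane z = 1, with upward unit normal n̂ = ẑ. By Stokes' theorem,

    ∮_C F · dr = ∬_S (∇ × F) · n̂ dS = ∬_D (curl F)_z dA,

where D is the disk x^2 + y^2 ≤ 1.

Compute the curl of F = (-12y^3 - 12y, 12x, 0):
    (∇ × F)_x = ∂F_z/∂y - ∂F_y/∂z = 0,
    (∇ × F)_y = ∂F_x/∂z - ∂F_z/∂x = 0,
    (∇ × F)_z = ∂F_y/∂x - ∂F_x/∂y = 36y^2 + 24.

On z = 1, (curl F)_z = 36y^2 + 24.

Convert to polar (x = r cos θ, y = r sin θ, dA = r dr dθ); the integrand becomes 36r^2sin(θ)^2 + 24, so

    ∬_D (curl F)_z dA = ∫_0^{2π} ∫_0^{1} (36r^2sin(θ)^2 + 24) · r dr dθ.

Inner (r from 0 to 1): 9sin(θ)^2 + 12.
Outer (θ from 0 to 2π): 33π.

Therefore ∮_C F · dr = 33π.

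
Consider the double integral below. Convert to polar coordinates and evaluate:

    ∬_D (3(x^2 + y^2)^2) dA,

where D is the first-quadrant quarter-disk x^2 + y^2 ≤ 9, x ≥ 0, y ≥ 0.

The region D is 0 ≤ r ≤ 3, 0 ≤ θ ≤ π/2 in polar coordinates, where x = r cos(θ), y = r sin(θ), and dA = r dr dθ.

Under the substitution, the integrand becomes 3r^4, so

    ∬_D (3(x^2 + y^2)^2) dA = ∫_{0}^{π/2} ∫_{0}^{3} (3r^4) · r dr dθ.

Inner integral (in r): ∫_{0}^{3} (3r^4) · r dr = 729/2.

Outer integral (in θ): ∫_{0}^{π/2} (729/2) dθ = 729π/4.

Therefore ∬_D (3(x^2 + y^2)^2) dA = 729π/4.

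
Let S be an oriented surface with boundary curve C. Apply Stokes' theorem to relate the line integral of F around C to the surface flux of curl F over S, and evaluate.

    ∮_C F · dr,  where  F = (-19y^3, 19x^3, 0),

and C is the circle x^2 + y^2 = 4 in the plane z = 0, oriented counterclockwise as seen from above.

Let S be the flat disk x^2 + y^2 ≤ 4 in the plane z = 0, with upward unit normal n̂ = ẑ. By Stokes' theorem,

    ∮_C F · dr = ∬_S (∇ × F) · n̂ dS = ∬_D (curl F)_z dA,

where D is the disk x^2 + y^2 ≤ 4.

Compute the curl of F = (-19y^3, 19x^3, 0):
    (∇ × F)_x = ∂F_z/∂y - ∂F_y/∂z = 0,
    (∇ × F)_y = ∂F_x/∂z - ∂F_z/∂x = 0,
    (∇ × F)_z = ∂F_y/∂x - ∂F_x/∂y = 57x^2 + 57y^2.

On z = 0, (curl F)_z = 57x^2 + 57y^2.

Convert to polar (x = r cos θ, y = r sin θ, dA = r dr dθ); the integrand becomes 57r^2, so

    ∬_D (curl F)_z dA = ∫_0^{2π} ∫_0^{2} (57r^2) · r dr dθ.

Inner (r from 0 to 2): 228.
Outer (θ from 0 to 2π): 456π.

Therefore ∮_C F · dr = 456π.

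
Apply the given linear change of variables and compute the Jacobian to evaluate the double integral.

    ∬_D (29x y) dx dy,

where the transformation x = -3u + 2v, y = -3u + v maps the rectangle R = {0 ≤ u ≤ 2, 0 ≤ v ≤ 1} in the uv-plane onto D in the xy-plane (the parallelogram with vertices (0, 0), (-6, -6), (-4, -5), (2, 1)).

Compute the Jacobian determinant of (x, y) with respect to (u, v):

    ∂(x,y)/∂(u,v) = | -3  2 | = (-3)(1) - (2)(-3) = 3.
                   | -3  1 |

Its absolute value is |J| = 3 (the area scaling factor).

Substituting x = -3u + 2v, y = -3u + v into the integrand,

    29x y → 261u^2 - 261u v + 58v^2,

so the integral becomes

    ∬_R (261u^2 - 261u v + 58v^2) · |J| du dv = ∫_0^2 ∫_0^1 (783u^2 - 783u v + 174v^2) dv du.

Inner (v): 783u^2 - 783u/2 + 58.
Outer (u): 1421.

Therefore ∬_D (29x y) dx dy = 1421.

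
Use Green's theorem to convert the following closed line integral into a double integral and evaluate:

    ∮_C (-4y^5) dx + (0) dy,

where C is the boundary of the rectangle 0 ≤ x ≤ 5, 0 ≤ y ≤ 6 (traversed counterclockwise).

Green's theorem converts the closed line integral into a double integral over the enclosed region D:

    ∮_C P dx + Q dy = ∬_D (∂Q/∂x - ∂P/∂y) dA.

Here P = -4y^5, Q = 0, so

    ∂Q/∂x = 0,    ∂P/∂y = -20y^4,
    ∂Q/∂x - ∂P/∂y = 20y^4.

D is the region 0 ≤ x ≤ 5, 0 ≤ y ≤ 6. Evaluating the double integral:

    ∬_D (20y^4) dA = ∫_0^{5} ∫_0^{6} (20y^4) dy dx.

Inner (y from 0 to 6): 31104.
Outer (x from 0 to 5): 155520.

Therefore ∮_C P dx + Q dy = 155520.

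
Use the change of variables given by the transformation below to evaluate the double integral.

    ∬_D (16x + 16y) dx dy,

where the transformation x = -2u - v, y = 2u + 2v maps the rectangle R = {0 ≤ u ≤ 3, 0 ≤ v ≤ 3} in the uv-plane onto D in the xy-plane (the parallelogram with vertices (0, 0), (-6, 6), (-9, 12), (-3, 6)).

Compute the Jacobian determinant of (x, y) with respect to (u, v):

    ∂(x,y)/∂(u,v) = | -2  -1 | = (-2)(2) - (-1)(2) = -2.
                   | 2  2 |

Its absolute value is |J| = 2 (the area scaling factor).

Substituting x = -2u - v, y = 2u + 2v into the integrand,

    16x + 16y → 16v,

so the integral becomes

    ∬_R (16v) · |J| du dv = ∫_0^3 ∫_0^3 (32v) dv du.

Inner (v): 144.
Outer (u): 432.

Therefore ∬_D (16x + 16y) dx dy = 432.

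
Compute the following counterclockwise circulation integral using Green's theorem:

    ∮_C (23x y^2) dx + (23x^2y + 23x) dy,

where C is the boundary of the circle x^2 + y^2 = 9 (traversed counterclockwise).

Green's theorem converts the closed line integral into a double integral over the enclosed region D:

    ∮_C P dx + Q dy = ∬_D (∂Q/∂x - ∂P/∂y) dA.

Here P = 23x y^2, Q = 23x^2y + 23x, so

    ∂Q/∂x = 46x y + 23,    ∂P/∂y = 46x y,
    ∂Q/∂x - ∂P/∂y = 23.

D is the region x^2 + y^2 ≤ 9. Evaluating the double integral:

In polar coordinates (x = r cos θ, y = r sin θ, dA = r dr dθ) the integrand becomes 23, so

    ∬_D (23) dA = ∫_0^{2π} ∫_0^{3} (23) · r dr dθ.

Inner (r from 0 to 3): 207/2.
Outer (θ from 0 to 2π): 207π.

Therefore ∮_C P dx + Q dy = 207π.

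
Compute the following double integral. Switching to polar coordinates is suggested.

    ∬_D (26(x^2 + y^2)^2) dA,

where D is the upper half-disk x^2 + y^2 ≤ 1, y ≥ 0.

The region D is 0 ≤ r ≤ 1, 0 ≤ θ ≤ π in polar coordinates, where x = r cos(θ), y = r sin(θ), and dA = r dr dθ.

Under the substitution, the integrand becomes 26r^4, so

    ∬_D (26(x^2 + y^2)^2) dA = ∫_{0}^{π} ∫_{0}^{1} (26r^4) · r dr dθ.

Inner integral (in r): ∫_{0}^{1} (26r^4) · r dr = 13/3.

Outer integral (in θ): ∫_{0}^{π} (13/3) dθ = 13π/3.

Therefore ∬_D (26(x^2 + y^2)^2) dA = 13π/3.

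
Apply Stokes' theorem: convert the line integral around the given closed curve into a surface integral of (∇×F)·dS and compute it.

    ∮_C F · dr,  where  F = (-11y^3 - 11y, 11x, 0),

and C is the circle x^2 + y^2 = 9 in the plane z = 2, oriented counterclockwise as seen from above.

Let S be the flat disk x^2 + y^2 ≤ 9 in the plane z = 2, with upward unit normal n̂ = ẑ. By Stokes' theorem,

    ∮_C F · dr = ∬_S (∇ × F) · n̂ dS = ∬_D (curl F)_z dA,

where D is the disk x^2 + y^2 ≤ 9.

Compute the curl of F = (-11y^3 - 11y, 11x, 0):
    (∇ × F)_x = ∂F_z/∂y - ∂F_y/∂z = 0,
    (∇ × F)_y = ∂F_x/∂z - ∂F_z/∂x = 0,
    (∇ × F)_z = ∂F_y/∂x - ∂F_x/∂y = 33y^2 + 22.

On z = 2, (curl F)_z = 33y^2 + 22.

Convert to polar (x = r cos θ, y = r sin θ, dA = r dr dθ); the integrand becomes 33r^2sin(θ)^2 + 22, so

    ∬_D (curl F)_z dA = ∫_0^{2π} ∫_0^{3} (33r^2sin(θ)^2 + 22) · r dr dθ.

Inner (r from 0 to 3): 2673sin(θ)^2/4 + 99.
Outer (θ from 0 to 2π): 3465π/4.

Therefore ∮_C F · dr = 3465π/4.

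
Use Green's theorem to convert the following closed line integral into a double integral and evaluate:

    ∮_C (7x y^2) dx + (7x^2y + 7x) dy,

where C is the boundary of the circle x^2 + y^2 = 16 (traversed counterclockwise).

Green's theorem converts the closed line integral into a double integral over the enclosed region D:

    ∮_C P dx + Q dy = ∬_D (∂Q/∂x - ∂P/∂y) dA.

Here P = 7x y^2, Q = 7x^2y + 7x, so

    ∂Q/∂x = 14x y + 7,    ∂P/∂y = 14x y,
    ∂Q/∂x - ∂P/∂y = 7.

D is the region x^2 + y^2 ≤ 16. Evaluating the double integral:

In polar coordinates (x = r cos θ, y = r sin θ, dA = r dr dθ) the integrand becomes 7, so

    ∬_D (7) dA = ∫_0^{2π} ∫_0^{4} (7) · r dr dθ.

Inner (r from 0 to 4): 56.
Outer (θ from 0 to 2π): 112π.

Therefore ∮_C P dx + Q dy = 112π.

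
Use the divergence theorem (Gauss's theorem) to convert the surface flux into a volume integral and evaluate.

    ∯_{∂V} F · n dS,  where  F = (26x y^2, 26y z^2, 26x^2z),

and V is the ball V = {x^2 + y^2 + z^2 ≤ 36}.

By the divergence theorem,

    ∯_{∂V} F · n dS = ∭_V (∇ · F) dV.

Compute the divergence:
    ∇ · F = ∂F_x/∂x + ∂F_y/∂y + ∂F_z/∂z = 26y^2 + 26z^2 + 26x^2 = 26x^2 + 26y^2 + 26z^2.

In spherical coordinates, x = ρ sin(φ) cos(θ), y = ρ sin(φ) sin(θ), z = ρ cos(φ), dV = ρ^2 sin(φ) dρ dφ dθ, with 0 ≤ ρ ≤ 6, 0 ≤ φ ≤ π, 0 ≤ θ ≤ 2π.

The integrand, after substitution and multiplying by the volume element, becomes (26ρ^2) · ρ^2 sin(φ), so

    ∭_V (∇·F) dV = ∫_0^{2π} ∫_0^{π} ∫_0^{6} (26ρ^2) · ρ^2 sin(φ) dρ dφ dθ.

Inner (ρ from 0 to 6): 202176sin(φ)/5.
Middle (φ from 0 to π): 404352/5.
Outer (θ from 0 to 2π): 808704π/5.

Therefore ∯_{∂V} F · n dS = 808704π/5.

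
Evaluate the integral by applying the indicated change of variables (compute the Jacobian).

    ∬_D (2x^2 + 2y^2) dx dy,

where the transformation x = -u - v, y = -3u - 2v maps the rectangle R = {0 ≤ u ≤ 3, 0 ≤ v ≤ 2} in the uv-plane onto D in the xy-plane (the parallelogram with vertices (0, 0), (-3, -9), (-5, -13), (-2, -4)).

Compute the Jacobian determinant of (x, y) with respect to (u, v):

    ∂(x,y)/∂(u,v) = | -1  -1 | = (-1)(-2) - (-1)(-3) = -1.
                   | -3  -2 |

Its absolute value is |J| = 1 (the area scaling factor).

Substituting x = -u - v, y = -3u - 2v into the integrand,

    2x^2 + 2y^2 → 20u^2 + 28u v + 10v^2,

so the integral becomes

    ∬_R (20u^2 + 28u v + 10v^2) · |J| du dv = ∫_0^3 ∫_0^2 (20u^2 + 28u v + 10v^2) dv du.

Inner (v): 40u^2 + 56u + 80/3.
Outer (u): 692.

Therefore ∬_D (2x^2 + 2y^2) dx dy = 692.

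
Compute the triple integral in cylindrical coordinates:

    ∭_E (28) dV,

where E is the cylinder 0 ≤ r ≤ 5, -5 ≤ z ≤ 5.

In cylindrical coordinates, x = r cos(θ), y = r sin(θ), z = z, and dV = r dr dθ dz.

The integrand becomes 28, so

    ∭_E (28) dV = ∫_{0}^{2π} ∫_{0}^{5} ∫_{-5}^{5} (28) · r dz dr dθ.

Inner (z): 280r.
Middle (r from 0 to 5): 3500.
Outer (θ): 7000π.

Therefore the triple integral equals 7000π.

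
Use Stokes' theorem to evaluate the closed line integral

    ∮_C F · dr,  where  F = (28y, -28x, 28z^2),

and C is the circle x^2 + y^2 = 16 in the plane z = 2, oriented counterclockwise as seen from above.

Let S be the flat disk x^2 + y^2 ≤ 16 in the plane z = 2, with upward unit normal n̂ = ẑ. By Stokes' theorem,

    ∮_C F · dr = ∬_S (∇ × F) · n̂ dS = ∬_D (curl F)_z dA,

where D is the disk x^2 + y^2 ≤ 16.

Compute the curl of F = (28y, -28x, 28z^2):
    (∇ × F)_x = ∂F_z/∂y - ∂F_y/∂z = 0,
    (∇ × F)_y = ∂F_x/∂z - ∂F_z/∂x = 0,
    (∇ × F)_z = ∂F_y/∂x - ∂F_x/∂y = -56.

On z = 2, (curl F)_z = -56.

Convert to polar (x = r cos θ, y = r sin θ, dA = r dr dθ); the integrand becomes -56, so

    ∬_D (curl F)_z dA = ∫_0^{2π} ∫_0^{4} (-56) · r dr dθ.

Inner (r from 0 to 4): -448.
Outer (θ from 0 to 2π): -896π.

Therefore ∮_C F · dr = -896π.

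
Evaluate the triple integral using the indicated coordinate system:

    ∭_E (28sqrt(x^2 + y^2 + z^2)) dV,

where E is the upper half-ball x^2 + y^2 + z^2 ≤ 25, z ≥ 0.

In spherical coordinates, x = ρ sin(φ) cos(θ), y = ρ sin(φ) sin(θ), z = ρ cos(φ), and dV = ρ^2 sin(φ) dρ dφ dθ.

The integrand becomes 28ρ, so

    ∭_E (28sqrt(x^2 + y^2 + z^2)) dV = ∫_{0}^{2π} ∫_{0}^{π/2} ∫_{0}^{5} (28ρ) · ρ^2 sin(φ) dρ dφ dθ.

Inner (ρ): 4375sin(φ).
Middle (φ): 4375.
Outer (θ): 8750π.

Therefore the triple integral equals 8750π.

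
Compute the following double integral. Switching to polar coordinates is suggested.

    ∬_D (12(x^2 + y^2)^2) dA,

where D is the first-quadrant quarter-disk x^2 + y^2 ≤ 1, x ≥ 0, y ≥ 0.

The region D is 0 ≤ r ≤ 1, 0 ≤ θ ≤ π/2 in polar coordinates, where x = r cos(θ), y = r sin(θ), and dA = r dr dθ.

Under the substitution, the integrand becomes 12r^4, so

    ∬_D (12(x^2 + y^2)^2) dA = ∫_{0}^{π/2} ∫_{0}^{1} (12r^4) · r dr dθ.

Inner integral (in r): ∫_{0}^{1} (12r^4) · r dr = 2.

Outer integral (in θ): ∫_{0}^{π/2} (2) dθ = π.

Therefore ∬_D (12(x^2 + y^2)^2) dA = π.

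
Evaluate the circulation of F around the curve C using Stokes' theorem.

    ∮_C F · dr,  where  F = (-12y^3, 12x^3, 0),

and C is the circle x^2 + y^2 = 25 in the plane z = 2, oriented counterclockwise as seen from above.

Let S be the flat disk x^2 + y^2 ≤ 25 in the plane z = 2, with upward unit normal n̂ = ẑ. By Stokes' theorem,

    ∮_C F · dr = ∬_S (∇ × F) · n̂ dS = ∬_D (curl F)_z dA,

where D is the disk x^2 + y^2 ≤ 25.

Compute the curl of F = (-12y^3, 12x^3, 0):
    (∇ × F)_x = ∂F_z/∂y - ∂F_y/∂z = 0,
    (∇ × F)_y = ∂F_x/∂z - ∂F_z/∂x = 0,
    (∇ × F)_z = ∂F_y/∂x - ∂F_x/∂y = 36x^2 + 36y^2.

On z = 2, (curl F)_z = 36x^2 + 36y^2.

Convert to polar (x = r cos θ, y = r sin θ, dA = r dr dθ); the integrand becomes 36r^2, so

    ∬_D (curl F)_z dA = ∫_0^{2π} ∫_0^{5} (36r^2) · r dr dθ.

Inner (r from 0 to 5): 5625.
Outer (θ from 0 to 2π): 11250π.

Therefore ∮_C F · dr = 11250π.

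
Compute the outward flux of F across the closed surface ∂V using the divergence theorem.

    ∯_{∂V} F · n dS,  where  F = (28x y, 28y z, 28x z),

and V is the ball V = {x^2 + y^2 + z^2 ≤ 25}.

By the divergence theorem,

    ∯_{∂V} F · n dS = ∭_V (∇ · F) dV.

Compute the divergence:
    ∇ · F = ∂F_x/∂x + ∂F_y/∂y + ∂F_z/∂z = 28y + 28z + 28x = 28x + 28y + 28z.

In spherical coordinates, x = ρ sin(φ) cos(θ), y = ρ sin(φ) sin(θ), z = ρ cos(φ), dV = ρ^2 sin(φ) dρ dφ dθ, with 0 ≤ ρ ≤ 5, 0 ≤ φ ≤ π, 0 ≤ θ ≤ 2π.

The integrand, after substitution and multiplying by the volume element, becomes (28ρ (sqrt(2)sin(φ)sin(θ + π/4) + cos(φ))) · ρ^2 sin(φ), so

    ∭_V (∇·F) dV = ∫_0^{2π} ∫_0^{π} ∫_0^{5} (28ρ (sqrt(2)sin(φ)sin(θ + π/4) + cos(φ))) · ρ^2 sin(φ) dρ dφ dθ.

Inner (ρ from 0 to 5): 4375(sqrt(2)sin(φ)sin(θ + π/4) + cos(φ))sin(φ).
Middle (φ from 0 to π): 4375sqrt(2)π sin(θ + π/4)/2.
Outer (θ from 0 to 2π): 0.

Therefore ∯_{∂V} F · n dS = 0.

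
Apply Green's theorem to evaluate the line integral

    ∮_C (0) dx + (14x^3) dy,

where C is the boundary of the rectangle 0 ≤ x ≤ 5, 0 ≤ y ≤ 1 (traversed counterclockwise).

Green's theorem converts the closed line integral into a double integral over the enclosed region D:

    ∮_C P dx + Q dy = ∬_D (∂Q/∂x - ∂P/∂y) dA.

Here P = 0, Q = 14x^3, so

    ∂Q/∂x = 42x^2,    ∂P/∂y = 0,
    ∂Q/∂x - ∂P/∂y = 42x^2.

D is the region 0 ≤ x ≤ 5, 0 ≤ y ≤ 1. Evaluating the double integral:

    ∬_D (42x^2) dA = ∫_0^{5} ∫_0^{1} (42x^2) dy dx.

Inner (y from 0 to 1): 42x^2.
Outer (x from 0 to 5): 1750.

Therefore ∮_C P dx + Q dy = 1750.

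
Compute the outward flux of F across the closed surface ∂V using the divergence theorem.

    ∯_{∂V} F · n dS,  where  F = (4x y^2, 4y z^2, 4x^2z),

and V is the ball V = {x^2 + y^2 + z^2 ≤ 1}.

By the divergence theorem,

    ∯_{∂V} F · n dS = ∭_V (∇ · F) dV.

Compute the divergence:
    ∇ · F = ∂F_x/∂x + ∂F_y/∂y + ∂F_z/∂z = 4y^2 + 4z^2 + 4x^2 = 4x^2 + 4y^2 + 4z^2.

In spherical coordinates, x = ρ sin(φ) cos(θ), y = ρ sin(φ) sin(θ), z = ρ cos(φ), dV = ρ^2 sin(φ) dρ dφ dθ, with 0 ≤ ρ ≤ 1, 0 ≤ φ ≤ π, 0 ≤ θ ≤ 2π.

The integrand, after substitution and multiplying by the volume element, becomes (4ρ^2) · ρ^2 sin(φ), so

    ∭_V (∇·F) dV = ∫_0^{2π} ∫_0^{π} ∫_0^{1} (4ρ^2) · ρ^2 sin(φ) dρ dφ dθ.

Inner (ρ from 0 to 1): 4sin(φ)/5.
Middle (φ from 0 to π): 8/5.
Outer (θ from 0 to 2π): 16π/5.

Therefore ∯_{∂V} F · n dS = 16π/5.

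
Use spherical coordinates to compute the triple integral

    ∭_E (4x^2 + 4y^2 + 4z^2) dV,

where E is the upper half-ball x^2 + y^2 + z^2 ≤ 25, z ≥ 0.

In spherical coordinates, x = ρ sin(φ) cos(θ), y = ρ sin(φ) sin(θ), z = ρ cos(φ), and dV = ρ^2 sin(φ) dρ dφ dθ.

The integrand becomes 4ρ^2, so

    ∭_E (4x^2 + 4y^2 + 4z^2) dV = ∫_{0}^{2π} ∫_{0}^{π/2} ∫_{0}^{5} (4ρ^2) · ρ^2 sin(φ) dρ dφ dθ.

Inner (ρ): 2500sin(φ).
Middle (φ): 2500.
Outer (θ): 5000π.

Therefore the triple integral equals 5000π.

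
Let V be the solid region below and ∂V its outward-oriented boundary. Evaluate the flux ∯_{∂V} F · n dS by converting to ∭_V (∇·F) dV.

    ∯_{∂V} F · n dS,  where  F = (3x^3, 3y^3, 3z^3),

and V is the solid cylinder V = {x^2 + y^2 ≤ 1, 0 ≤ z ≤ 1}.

By the divergence theorem,

    ∯_{∂V} F · n dS = ∭_V (∇ · F) dV.

Compute the divergence:
    ∇ · F = ∂F_x/∂x + ∂F_y/∂y + ∂F_z/∂z = 9x^2 + 9y^2 + 9z^2.

In cylindrical coordinates, x = r cos(θ), y = r sin(θ), z = z, dV = r dr dθ dz, with 0 ≤ r ≤ 1, 0 ≤ θ ≤ 2π, 0 ≤ z ≤ 1.

The integrand, after substitution and multiplying by the volume element, becomes (9r^2 + 9z^2) · r, so

    ∭_V (∇·F) dV = ∫_0^{2π} ∫_0^{1} ∫_0^{1} (9r^2 + 9z^2) · r dz dr dθ.

Inner (z from 0 to 1): 9r^3 + 3r.
Middle (r from 0 to 1): 15/4.
Outer (θ from 0 to 2π): 15π/2.

Therefore ∯_{∂V} F · n dS = 15π/2.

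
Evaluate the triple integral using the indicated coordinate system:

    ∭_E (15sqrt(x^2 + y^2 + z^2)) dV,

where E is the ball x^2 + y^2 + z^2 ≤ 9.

In spherical coordinates, x = ρ sin(φ) cos(θ), y = ρ sin(φ) sin(θ), z = ρ cos(φ), and dV = ρ^2 sin(φ) dρ dφ dθ.

The integrand becomes 15ρ, so

    ∭_E (15sqrt(x^2 + y^2 + z^2)) dV = ∫_{0}^{2π} ∫_{0}^{π} ∫_{0}^{3} (15ρ) · ρ^2 sin(φ) dρ dφ dθ.

Inner (ρ): 1215sin(φ)/4.
Middle (φ): 1215/2.
Outer (θ): 1215π.

Therefore the triple integral equals 1215π.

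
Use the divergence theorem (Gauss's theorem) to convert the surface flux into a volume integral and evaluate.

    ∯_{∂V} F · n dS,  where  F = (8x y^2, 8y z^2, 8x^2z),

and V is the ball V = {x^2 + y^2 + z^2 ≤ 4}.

By the divergence theorem,

    ∯_{∂V} F · n dS = ∭_V (∇ · F) dV.

Compute the divergence:
    ∇ · F = ∂F_x/∂x + ∂F_y/∂y + ∂F_z/∂z = 8y^2 + 8z^2 + 8x^2 = 8x^2 + 8y^2 + 8z^2.

In spherical coordinates, x = ρ sin(φ) cos(θ), y = ρ sin(φ) sin(θ), z = ρ cos(φ), dV = ρ^2 sin(φ) dρ dφ dθ, with 0 ≤ ρ ≤ 2, 0 ≤ φ ≤ π, 0 ≤ θ ≤ 2π.

The integrand, after substitution and multiplying by the volume element, becomes (8ρ^2) · ρ^2 sin(φ), so

    ∭_V (∇·F) dV = ∫_0^{2π} ∫_0^{π} ∫_0^{2} (8ρ^2) · ρ^2 sin(φ) dρ dφ dθ.

Inner (ρ from 0 to 2): 256sin(φ)/5.
Middle (φ from 0 to π): 512/5.
Outer (θ from 0 to 2π): 1024π/5.

Therefore ∯_{∂V} F · n dS = 1024π/5.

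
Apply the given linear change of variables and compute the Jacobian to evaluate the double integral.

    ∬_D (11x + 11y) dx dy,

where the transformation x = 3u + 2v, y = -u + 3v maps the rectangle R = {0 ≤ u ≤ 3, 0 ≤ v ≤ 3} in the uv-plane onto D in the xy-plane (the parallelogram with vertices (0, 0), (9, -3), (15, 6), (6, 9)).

Compute the Jacobian determinant of (x, y) with respect to (u, v):

    ∂(x,y)/∂(u,v) = | 3  2 | = (3)(3) - (2)(-1) = 11.
                   | -1  3 |

Its absolute value is |J| = 11 (the area scaling factor).

Substituting x = 3u + 2v, y = -u + 3v into the integrand,

    11x + 11y → 22u + 55v,

so the integral becomes

    ∬_R (22u + 55v) · |J| du dv = ∫_0^3 ∫_0^3 (242u + 605v) dv du.

Inner (v): 726u + 5445/2.
Outer (u): 22869/2.

Therefore ∬_D (11x + 11y) dx dy = 22869/2.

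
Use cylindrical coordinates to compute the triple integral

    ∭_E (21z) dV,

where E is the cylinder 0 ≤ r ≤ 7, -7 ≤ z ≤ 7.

In cylindrical coordinates, x = r cos(θ), y = r sin(θ), z = z, and dV = r dr dθ dz.

The integrand becomes 21z, so

    ∭_E (21z) dV = ∫_{0}^{2π} ∫_{0}^{7} ∫_{-7}^{7} (21z) · r dz dr dθ.

Inner (z): 0.
Middle (r from 0 to 7): 0.
Outer (θ): 0.

Therefore the triple integral equals 0.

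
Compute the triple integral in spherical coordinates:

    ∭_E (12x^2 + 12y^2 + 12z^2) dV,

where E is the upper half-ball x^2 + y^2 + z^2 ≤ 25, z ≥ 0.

In spherical coordinates, x = ρ sin(φ) cos(θ), y = ρ sin(φ) sin(θ), z = ρ cos(φ), and dV = ρ^2 sin(φ) dρ dφ dθ.

The integrand becomes 12ρ^2, so

    ∭_E (12x^2 + 12y^2 + 12z^2) dV = ∫_{0}^{2π} ∫_{0}^{π/2} ∫_{0}^{5} (12ρ^2) · ρ^2 sin(φ) dρ dφ dθ.

Inner (ρ): 7500sin(φ).
Middle (φ): 7500.
Outer (θ): 15000π.

Therefore the triple integral equals 15000π.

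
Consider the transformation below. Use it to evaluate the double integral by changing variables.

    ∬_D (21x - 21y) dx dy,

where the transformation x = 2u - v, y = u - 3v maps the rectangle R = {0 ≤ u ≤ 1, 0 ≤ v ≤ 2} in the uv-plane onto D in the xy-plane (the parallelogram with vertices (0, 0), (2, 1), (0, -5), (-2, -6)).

Compute the Jacobian determinant of (x, y) with respect to (u, v):

    ∂(x,y)/∂(u,v) = | 2  -1 | = (2)(-3) - (-1)(1) = -5.
                   | 1  -3 |

Its absolute value is |J| = 5 (the area scaling factor).

Substituting x = 2u - v, y = u - 3v into the integrand,

    21x - 21y → 21u + 42v,

so the integral becomes

    ∬_R (21u + 42v) · |J| du dv = ∫_0^1 ∫_0^2 (105u + 210v) dv du.

Inner (v): 210u + 420.
Outer (u): 525.

Therefore ∬_D (21x - 21y) dx dy = 525.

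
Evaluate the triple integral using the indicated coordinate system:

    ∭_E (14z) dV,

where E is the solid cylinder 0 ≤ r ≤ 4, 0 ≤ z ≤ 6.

In cylindrical coordinates, x = r cos(θ), y = r sin(θ), z = z, and dV = r dr dθ dz.

The integrand becomes 14z, so

    ∭_E (14z) dV = ∫_{0}^{2π} ∫_{0}^{4} ∫_{0}^{6} (14z) · r dz dr dθ.

Inner (z): 252r.
Middle (r from 0 to 4): 2016.
Outer (θ): 4032π.

Therefore the triple integral equals 4032π.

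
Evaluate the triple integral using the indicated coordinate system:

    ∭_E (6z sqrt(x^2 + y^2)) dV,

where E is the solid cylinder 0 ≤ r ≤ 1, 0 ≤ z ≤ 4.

In cylindrical coordinates, x = r cos(θ), y = r sin(θ), z = z, and dV = r dr dθ dz.

The integrand becomes 6r z, so

    ∭_E (6z sqrt(x^2 + y^2)) dV = ∫_{0}^{2π} ∫_{0}^{1} ∫_{0}^{4} (6r z) · r dz dr dθ.

Inner (z): 48r^2.
Middle (r from 0 to 1): 16.
Outer (θ): 32π.

Therefore the triple integral equals 32π.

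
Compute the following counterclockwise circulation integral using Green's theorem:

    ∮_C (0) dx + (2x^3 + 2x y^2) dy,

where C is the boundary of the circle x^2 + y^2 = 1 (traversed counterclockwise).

Green's theorem converts the closed line integral into a double integral over the enclosed region D:

    ∮_C P dx + Q dy = ∬_D (∂Q/∂x - ∂P/∂y) dA.

Here P = 0, Q = 2x^3 + 2x y^2, so

    ∂Q/∂x = 6x^2 + 2y^2,    ∂P/∂y = 0,
    ∂Q/∂x - ∂P/∂y = 6x^2 + 2y^2.

D is the region x^2 + y^2 ≤ 1. Evaluating the double integral:

In polar coordinates (x = r cos θ, y = r sin θ, dA = r dr dθ) the integrand becomes 2r^2(cos(2θ) + 2), so

    ∬_D (6x^2 + 2y^2) dA = ∫_0^{2π} ∫_0^{1} (2r^2(cos(2θ) + 2)) · r dr dθ.

Inner (r from 0 to 1): cos(θ)^2 + 1/2.
Outer (θ from 0 to 2π): 2π.

Therefore ∮_C P dx + Q dy = 2π.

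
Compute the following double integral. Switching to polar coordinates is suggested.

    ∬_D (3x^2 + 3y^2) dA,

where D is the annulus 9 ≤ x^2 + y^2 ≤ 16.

The region D is 3 ≤ r ≤ 4, 0 ≤ θ ≤ 2π in polar coordinates, where x = r cos(θ), y = r sin(θ), and dA = r dr dθ.

Under the substitution, the integrand becomes 3r^2, so

    ∬_D (3x^2 + 3y^2) dA = ∫_{0}^{2π} ∫_{3}^{4} (3r^2) · r dr dθ.

Inner integral (in r): ∫_{3}^{4} (3r^2) · r dr = 525/4.

Outer integral (in θ): ∫_{0}^{2π} (525/4) dθ = 525π/2.

Therefore ∬_D (3x^2 + 3y^2) dA = 525π/2.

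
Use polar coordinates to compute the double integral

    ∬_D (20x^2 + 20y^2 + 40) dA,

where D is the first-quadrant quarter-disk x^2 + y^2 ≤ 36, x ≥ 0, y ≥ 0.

The region D is 0 ≤ r ≤ 6, 0 ≤ θ ≤ π/2 in polar coordinates, where x = r cos(θ), y = r sin(θ), and dA = r dr dθ.

Under the substitution, the integrand becomes 20r^2 + 40, so

    ∬_D (20x^2 + 20y^2 + 40) dA = ∫_{0}^{π/2} ∫_{0}^{6} (20r^2 + 40) · r dr dθ.

Inner integral (in r): ∫_{0}^{6} (20r^2 + 40) · r dr = 7200.

Outer integral (in θ): ∫_{0}^{π/2} (7200) dθ = 3600π.

Therefore ∬_D (20x^2 + 20y^2 + 40) dA = 3600π.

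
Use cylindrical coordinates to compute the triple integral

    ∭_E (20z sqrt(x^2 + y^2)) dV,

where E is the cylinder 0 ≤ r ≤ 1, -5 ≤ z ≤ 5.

In cylindrical coordinates, x = r cos(θ), y = r sin(θ), z = z, and dV = r dr dθ dz.

The integrand becomes 20r z, so

    ∭_E (20z sqrt(x^2 + y^2)) dV = ∫_{0}^{2π} ∫_{0}^{1} ∫_{-5}^{5} (20r z) · r dz dr dθ.

Inner (z): 0.
Middle (r from 0 to 1): 0.
Outer (θ): 0.

Therefore the triple integral equals 0.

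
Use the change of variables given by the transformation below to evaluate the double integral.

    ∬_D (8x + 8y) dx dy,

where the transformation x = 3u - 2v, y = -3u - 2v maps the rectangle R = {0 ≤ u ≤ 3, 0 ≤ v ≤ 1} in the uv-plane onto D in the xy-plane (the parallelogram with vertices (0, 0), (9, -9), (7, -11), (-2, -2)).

Compute the Jacobian determinant of (x, y) with respect to (u, v):

    ∂(x,y)/∂(u,v) = | 3  -2 | = (3)(-2) - (-2)(-3) = -12.
                   | -3  -2 |

Its absolute value is |J| = 12 (the area scaling factor).

Substituting x = 3u - 2v, y = -3u - 2v into the integrand,

    8x + 8y → -32v,

so the integral becomes

    ∬_R (-32v) · |J| du dv = ∫_0^3 ∫_0^1 (-384v) dv du.

Inner (v): -192.
Outer (u): -576.

Therefore ∬_D (8x + 8y) dx dy = -576.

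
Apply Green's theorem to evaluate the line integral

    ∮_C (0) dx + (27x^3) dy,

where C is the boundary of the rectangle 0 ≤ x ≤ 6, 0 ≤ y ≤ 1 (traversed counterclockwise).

Green's theorem converts the closed line integral into a double integral over the enclosed region D:

    ∮_C P dx + Q dy = ∬_D (∂Q/∂x - ∂P/∂y) dA.

Here P = 0, Q = 27x^3, so

    ∂Q/∂x = 81x^2,    ∂P/∂y = 0,
    ∂Q/∂x - ∂P/∂y = 81x^2.

D is the region 0 ≤ x ≤ 6, 0 ≤ y ≤ 1. Evaluating the double integral:

    ∬_D (81x^2) dA = ∫_0^{6} ∫_0^{1} (81x^2) dy dx.

Inner (y from 0 to 1): 81x^2.
Outer (x from 0 to 6): 5832.

Therefore ∮_C P dx + Q dy = 5832.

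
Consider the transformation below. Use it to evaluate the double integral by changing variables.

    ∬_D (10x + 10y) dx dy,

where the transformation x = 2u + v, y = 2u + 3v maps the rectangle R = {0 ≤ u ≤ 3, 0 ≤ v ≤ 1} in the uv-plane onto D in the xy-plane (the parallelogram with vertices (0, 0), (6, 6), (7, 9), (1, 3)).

Compute the Jacobian determinant of (x, y) with respect to (u, v):

    ∂(x,y)/∂(u,v) = | 2  1 | = (2)(3) - (1)(2) = 4.
                   | 2  3 |

Its absolute value is |J| = 4 (the area scaling factor).

Substituting x = 2u + v, y = 2u + 3v into the integrand,

    10x + 10y → 40u + 40v,

so the integral becomes

    ∬_R (40u + 40v) · |J| du dv = ∫_0^3 ∫_0^1 (160u + 160v) dv du.

Inner (v): 160u + 80.
Outer (u): 960.

Therefore ∬_D (10x + 10y) dx dy = 960.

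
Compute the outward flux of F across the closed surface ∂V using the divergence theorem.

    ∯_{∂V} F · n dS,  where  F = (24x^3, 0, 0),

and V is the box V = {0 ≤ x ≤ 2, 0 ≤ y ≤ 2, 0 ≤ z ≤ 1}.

By the divergence theorem,

    ∯_{∂V} F · n dS = ∭_V (∇ · F) dV.

Compute the divergence:
    ∇ · F = ∂F_x/∂x + ∂F_y/∂y + ∂F_z/∂z = 72x^2 + 0 + 0 = 72x^2.

V is a rectangular box, so dV = dx dy dz with 0 ≤ x ≤ 2, 0 ≤ y ≤ 2, 0 ≤ z ≤ 1.

Integrate (72x^2) over V as an iterated integral:

    ∭_V (∇·F) dV = ∫_0^{2} ∫_0^{2} ∫_0^{1} (72x^2) dz dy dx.

Inner (z from 0 to 1): 72x^2.
Middle (y from 0 to 2): 144x^2.
Outer (x from 0 to 2): 384.

Therefore ∯_{∂V} F · n dS = 384.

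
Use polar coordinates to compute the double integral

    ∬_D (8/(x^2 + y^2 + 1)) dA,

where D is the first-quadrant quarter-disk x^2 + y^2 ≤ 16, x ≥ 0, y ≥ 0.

The region D is 0 ≤ r ≤ 4, 0 ≤ θ ≤ π/2 in polar coordinates, where x = r cos(θ), y = r sin(θ), and dA = r dr dθ.

Under the substitution, the integrand becomes 8/(r^2 + 1), so

    ∬_D (8/(x^2 + y^2 + 1)) dA = ∫_{0}^{π/2} ∫_{0}^{4} (8/(r^2 + 1)) · r dr dθ.

Inner integral (in r): ∫_{0}^{4} (8/(r^2 + 1)) · r dr = log(83521).

Outer integral (in θ): ∫_{0}^{π/2} (log(83521)) dθ = 2π log(17).

Therefore ∬_D (8/(x^2 + y^2 + 1)) dA = 2π log(17).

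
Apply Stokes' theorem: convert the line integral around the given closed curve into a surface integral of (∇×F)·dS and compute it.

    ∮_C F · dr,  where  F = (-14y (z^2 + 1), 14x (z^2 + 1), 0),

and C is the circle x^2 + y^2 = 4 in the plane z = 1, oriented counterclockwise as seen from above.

Let S be the flat disk x^2 + y^2 ≤ 4 in the plane z = 1, with upward unit normal n̂ = ẑ. By Stokes' theorem,

    ∮_C F · dr = ∬_S (∇ × F) · n̂ dS = ∬_D (curl F)_z dA,

where D is the disk x^2 + y^2 ≤ 4.

Compute the curl of F = (-14y (z^2 + 1), 14x (z^2 + 1), 0):
    (∇ × F)_x = ∂F_z/∂y - ∂F_y/∂z = -28x z,
    (∇ × F)_y = ∂F_x/∂z - ∂F_z/∂x = -28y z,
    (∇ × F)_z = ∂F_y/∂x - ∂F_x/∂y = 28z^2 + 28.

On z = 1, (curl F)_z = 56.

Convert to polar (x = r cos θ, y = r sin θ, dA = r dr dθ); the integrand becomes 56, so

    ∬_D (curl F)_z dA = ∫_0^{2π} ∫_0^{2} (56) · r dr dθ.

Inner (r from 0 to 2): 112.
Outer (θ from 0 to 2π): 224π.

Therefore ∮_C F · dr = 224π.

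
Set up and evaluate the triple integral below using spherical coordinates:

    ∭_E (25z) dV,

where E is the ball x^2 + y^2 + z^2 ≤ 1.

In spherical coordinates, x = ρ sin(φ) cos(θ), y = ρ sin(φ) sin(θ), z = ρ cos(φ), and dV = ρ^2 sin(φ) dρ dφ dθ.

The integrand becomes 25ρ cos(φ), so

    ∭_E (25z) dV = ∫_{0}^{2π} ∫_{0}^{π} ∫_{0}^{1} (25ρ cos(φ)) · ρ^2 sin(φ) dρ dφ dθ.

Inner (ρ): 25sin(2φ)/8.
Middle (φ): 0.
Outer (θ): 0.

Therefore the triple integral equals 0.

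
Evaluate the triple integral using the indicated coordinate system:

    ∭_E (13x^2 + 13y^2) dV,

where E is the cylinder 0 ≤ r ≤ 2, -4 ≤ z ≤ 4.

In cylindrical coordinates, x = r cos(θ), y = r sin(θ), z = z, and dV = r dr dθ dz.

The integrand becomes 13r^2, so

    ∭_E (13x^2 + 13y^2) dV = ∫_{0}^{2π} ∫_{0}^{2} ∫_{-4}^{4} (13r^2) · r dz dr dθ.

Inner (z): 104r^3.
Middle (r from 0 to 2): 416.
Outer (θ): 832π.

Therefore the triple integral equals 832π.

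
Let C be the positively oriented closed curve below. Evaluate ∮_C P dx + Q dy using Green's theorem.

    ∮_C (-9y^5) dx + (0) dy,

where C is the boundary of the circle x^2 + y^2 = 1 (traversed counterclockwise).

Green's theorem converts the closed line integral into a double integral over the enclosed region D:

    ∮_C P dx + Q dy = ∬_D (∂Q/∂x - ∂P/∂y) dA.

Here P = -9y^5, Q = 0, so

    ∂Q/∂x = 0,    ∂P/∂y = -45y^4,
    ∂Q/∂x - ∂P/∂y = 45y^4.

D is the region x^2 + y^2 ≤ 1. Evaluating the double integral:

In polar coordinates (x = r cos θ, y = r sin θ, dA = r dr dθ) the integrand becomes 45r^4sin(θ)^4, so

    ∬_D (45y^4) dA = ∫_0^{2π} ∫_0^{1} (45r^4sin(θ)^4) · r dr dθ.

Inner (r from 0 to 1): 15sin(θ)^4/2.
Outer (θ from 0 to 2π): 45π/8.

Therefore ∮_C P dx + Q dy = 45π/8.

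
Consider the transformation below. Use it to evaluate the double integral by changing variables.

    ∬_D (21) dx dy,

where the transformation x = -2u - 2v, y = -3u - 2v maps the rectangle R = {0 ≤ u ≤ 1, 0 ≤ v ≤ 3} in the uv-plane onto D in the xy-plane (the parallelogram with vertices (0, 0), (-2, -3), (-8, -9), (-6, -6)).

Compute the Jacobian determinant of (x, y) with respect to (u, v):

    ∂(x,y)/∂(u,v) = | -2  -2 | = (-2)(-2) - (-2)(-3) = -2.
                   | -3  -2 |

Its absolute value is |J| = 2 (the area scaling factor).

Substituting x = -2u - 2v, y = -3u - 2v into the integrand,

    21 → 21,

so the integral becomes

    ∬_R (21) · |J| du dv = ∫_0^1 ∫_0^3 (42) dv du.

Inner (v): 126.
Outer (u): 126.

Therefore ∬_D (21) dx dy = 126.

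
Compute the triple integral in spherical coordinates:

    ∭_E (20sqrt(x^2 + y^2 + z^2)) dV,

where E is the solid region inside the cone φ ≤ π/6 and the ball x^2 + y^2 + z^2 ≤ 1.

In spherical coordinates, x = ρ sin(φ) cos(θ), y = ρ sin(φ) sin(θ), z = ρ cos(φ), and dV = ρ^2 sin(φ) dρ dφ dθ.

The integrand becomes 20ρ, so

    ∭_E (20sqrt(x^2 + y^2 + z^2)) dV = ∫_{0}^{2π} ∫_{0}^{π/6} ∫_{0}^{1} (20ρ) · ρ^2 sin(φ) dρ dφ dθ.

Inner (ρ): 5sin(φ).
Middle (φ): 5 - 5sqrt(3)/2.
Outer (θ): 5π (2 - sqrt(3)).

Therefore the triple integral equals 5π (2 - sqrt(3)).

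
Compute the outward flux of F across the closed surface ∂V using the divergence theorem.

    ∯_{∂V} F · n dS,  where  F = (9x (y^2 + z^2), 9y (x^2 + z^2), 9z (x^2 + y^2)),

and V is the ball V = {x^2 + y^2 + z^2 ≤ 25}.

By the divergence theorem,

    ∯_{∂V} F · n dS = ∭_V (∇ · F) dV.

Compute the divergence:
    ∇ · F = ∂F_x/∂x + ∂F_y/∂y + ∂F_z/∂z = 9y^2 + 9z^2 + 9x^2 + 9z^2 + 9x^2 + 9y^2 = 18x^2 + 18y^2 + 18z^2.

In spherical coordinates, x = ρ sin(φ) cos(θ), y = ρ sin(φ) sin(θ), z = ρ cos(φ), dV = ρ^2 sin(φ) dρ dφ dθ, with 0 ≤ ρ ≤ 5, 0 ≤ φ ≤ π, 0 ≤ θ ≤ 2π.

The integrand, after substitution and multiplying by the volume element, becomes (18ρ^2) · ρ^2 sin(φ), so

    ∭_V (∇·F) dV = ∫_0^{2π} ∫_0^{π} ∫_0^{5} (18ρ^2) · ρ^2 sin(φ) dρ dφ dθ.

Inner (ρ from 0 to 5): 11250sin(φ).
Middle (φ from 0 to π): 22500.
Outer (θ from 0 to 2π): 45000π.

Therefore ∯_{∂V} F · n dS = 45000π.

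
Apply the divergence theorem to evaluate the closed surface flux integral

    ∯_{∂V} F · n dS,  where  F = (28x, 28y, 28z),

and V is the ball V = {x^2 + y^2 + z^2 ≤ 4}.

By the divergence theorem,

    ∯_{∂V} F · n dS = ∭_V (∇ · F) dV.

Compute the divergence:
    ∇ · F = ∂F_x/∂x + ∂F_y/∂y + ∂F_z/∂z = 28 + 28 + 28 = 84.

In spherical coordinates, x = ρ sin(φ) cos(θ), y = ρ sin(φ) sin(θ), z = ρ cos(φ), dV = ρ^2 sin(φ) dρ dφ dθ, with 0 ≤ ρ ≤ 2, 0 ≤ φ ≤ π, 0 ≤ θ ≤ 2π.

The integrand, after substitution and multiplying by the volume element, becomes (84) · ρ^2 sin(φ), so

    ∭_V (∇·F) dV = ∫_0^{2π} ∫_0^{π} ∫_0^{2} (84) · ρ^2 sin(φ) dρ dφ dθ.

Inner (ρ from 0 to 2): 224sin(φ).
Middle (φ from 0 to π): 448.
Outer (θ from 0 to 2π): 896π.

Therefore ∯_{∂V} F · n dS = 896π.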